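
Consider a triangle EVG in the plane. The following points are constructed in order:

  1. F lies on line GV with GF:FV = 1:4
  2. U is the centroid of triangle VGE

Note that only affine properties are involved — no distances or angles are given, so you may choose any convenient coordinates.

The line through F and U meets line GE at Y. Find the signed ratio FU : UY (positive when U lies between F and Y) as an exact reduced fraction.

Assign E = (0, 0), V = (1, 0), G = (0, 1) — the answer is frame-independent, so this choice is without loss of generality.
1. F lies on line GV with GF:FV = 1:4 ⇒ F = (1/5, 4/5)
2. U is the centroid of triangle VGE ⇒ U = (1/3, 1/3)
line FU meets GE at Y = (0, 3/2)
U = F + t·(Y−F) with t = -2/3, so FU:UY = -2/3:5/3

FU:UY = -2/5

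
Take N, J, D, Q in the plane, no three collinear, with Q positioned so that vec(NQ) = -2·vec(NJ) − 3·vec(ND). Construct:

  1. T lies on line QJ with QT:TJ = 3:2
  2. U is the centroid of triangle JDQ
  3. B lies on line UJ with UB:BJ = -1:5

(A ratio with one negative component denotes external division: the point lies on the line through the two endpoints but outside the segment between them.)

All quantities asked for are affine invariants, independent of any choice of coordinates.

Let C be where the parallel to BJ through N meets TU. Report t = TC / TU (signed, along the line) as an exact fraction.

t = 11/6

Set N = (0, 0), J = (1, 0), D = (0, 1), Q = (-2, -3); any affine frame gives the same invariant.
1. T lies on line QJ with QT:TJ = 3:2 ⇒ T = (-1/5, -6/5)
2. U is the centroid of triangle JDQ ⇒ U = (-1/3, -2/3)
3. B lies on line UJ with UB:BJ = -1:5 ⇒ B = (-2/3, -5/6)
through N parallel to BJ: direction (5/3, 5/6); meets TU at C = (-4/9, -2/9)
C = T + t·(U−T) with t = 11/6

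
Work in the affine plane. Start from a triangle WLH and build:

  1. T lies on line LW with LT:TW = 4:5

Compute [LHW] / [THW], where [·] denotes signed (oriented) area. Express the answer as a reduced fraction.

[LHW]:[THW] = 9/5

Assign W = (0, 0), L = (1, 0), H = (0, 1) — the answer is frame-independent, so this choice is without loss of generality.
1. T lies on line LW with LT:TW = 4:5 ⇒ T = (5/9, 0)
2·[LHW] = 1, 2·[THW] = 5/9
[LHW]:[THW] = 1:5/9 = 9/5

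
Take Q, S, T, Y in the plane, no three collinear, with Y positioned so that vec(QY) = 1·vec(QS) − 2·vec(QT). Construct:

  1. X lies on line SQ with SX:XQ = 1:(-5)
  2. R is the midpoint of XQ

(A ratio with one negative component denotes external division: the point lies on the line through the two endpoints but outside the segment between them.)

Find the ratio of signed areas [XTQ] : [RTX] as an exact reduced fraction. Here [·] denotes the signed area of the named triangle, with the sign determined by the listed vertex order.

Assign Q = (0, 0), S = (1, 0), T = (0, 1), Y = (1, -2) — the answer is frame-independent, so this choice is without loss of generality.
1. X lies on line SQ with SX:XQ = 1:(-5) ⇒ X = (5/4, 0)
2. R is the midpoint of XQ ⇒ R = (5/8, 0)
2·[XTQ] = 5/4, 2·[RTX] = -5/8
[XTQ]:[RTX] = 5/4:-5/8 = -2

[XTQ]:[RTX] = -2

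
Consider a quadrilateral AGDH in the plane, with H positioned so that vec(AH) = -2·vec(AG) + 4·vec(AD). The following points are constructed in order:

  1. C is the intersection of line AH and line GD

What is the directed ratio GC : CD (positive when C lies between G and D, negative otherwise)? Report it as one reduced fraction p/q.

Work in coordinates with A = (0, 0), G = (1, 0), D = (0, 1), H = (-2, 4).
1. C is the intersection of line AH and line GD ⇒ C = (-1, 2)
C = G + t·(D−G) with t = 2, so GC:CD = t:(1−t) = 2:-1

GC:CD = -2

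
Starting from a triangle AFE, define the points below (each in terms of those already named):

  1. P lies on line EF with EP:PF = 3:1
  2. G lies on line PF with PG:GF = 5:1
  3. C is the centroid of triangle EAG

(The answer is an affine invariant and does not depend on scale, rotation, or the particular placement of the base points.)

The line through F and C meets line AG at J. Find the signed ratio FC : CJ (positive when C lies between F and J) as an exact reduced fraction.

Work in coordinates with A = (0, 0), F = (1, 0), E = (0, 1).
1. P lies on line EF with EP:PF = 3:1 ⇒ P = (3/4, 1/4)
2. G lies on line PF with PG:GF = 5:1 ⇒ G = (23/24, 1/24)
3. C is the centroid of triangle EAG ⇒ C = (23/72, 25/72)
line FC meets AG at J = (575/624, 25/624)
C = F + t·(J−F) with t = 26/3, so FC:CJ = 26/3:-23/3

FC:CJ = -26/23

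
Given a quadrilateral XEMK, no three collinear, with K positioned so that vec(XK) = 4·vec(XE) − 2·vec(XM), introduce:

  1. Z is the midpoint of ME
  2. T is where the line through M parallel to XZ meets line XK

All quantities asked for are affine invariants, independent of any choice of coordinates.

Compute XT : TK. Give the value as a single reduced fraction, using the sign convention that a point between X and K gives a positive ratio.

XT:TK = -1/7

Work in coordinates with X = (0, 0), E = (1, 0), M = (0, 1), K = (4, -2).
1. Z is the midpoint of ME ⇒ Z = (1/2, 1/2)
2. T is where the line through M parallel to XZ meets line XK ⇒ T = (-2/3, 1/3)
T = X + t·(K−X) with t = -1/6, so XT:TK = t:(1−t) = -1/6:7/6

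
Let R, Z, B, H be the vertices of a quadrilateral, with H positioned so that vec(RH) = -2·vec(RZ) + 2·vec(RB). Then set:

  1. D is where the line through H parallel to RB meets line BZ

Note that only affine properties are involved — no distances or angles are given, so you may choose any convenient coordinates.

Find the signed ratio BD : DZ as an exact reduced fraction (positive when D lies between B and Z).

Assign R = (0, 0), Z = (1, 0), B = (0, 1), H = (-2, 2) — the answer is frame-independent, so this choice is without loss of generality.
1. D is where the line through H parallel to RB meets line BZ ⇒ D = (-2, 3)
D = B + t·(Z−B) with t = -2, so BD:DZ = t:(1−t) = -2:3

BD:DZ = -2/3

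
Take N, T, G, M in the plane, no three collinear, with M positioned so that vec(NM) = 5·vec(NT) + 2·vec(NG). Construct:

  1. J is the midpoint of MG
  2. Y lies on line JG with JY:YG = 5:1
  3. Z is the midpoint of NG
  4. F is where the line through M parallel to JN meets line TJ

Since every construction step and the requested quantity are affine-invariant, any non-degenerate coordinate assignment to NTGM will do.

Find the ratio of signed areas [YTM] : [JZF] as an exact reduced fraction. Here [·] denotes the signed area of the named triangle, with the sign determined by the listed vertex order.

Set N = (0, 0), T = (1, 0), G = (0, 1), M = (5, 2); any affine frame gives the same invariant.
1. J is the midpoint of MG ⇒ J = (5/2, 3/2)
2. Y lies on line JG with JY:YG = 5:1 ⇒ Y = (5/12, 13/12)
3. Z is the midpoint of NG ⇒ Z = (0, 1/2)
4. F is where the line through M parallel to JN meets line TJ ⇒ F = (0, -1)
2·[YTM] = 11/2, 2·[JZF] = 15/4
[YTM]:[JZF] = 11/2:15/4 = 22/15

[YTM]:[JZF] = 22/15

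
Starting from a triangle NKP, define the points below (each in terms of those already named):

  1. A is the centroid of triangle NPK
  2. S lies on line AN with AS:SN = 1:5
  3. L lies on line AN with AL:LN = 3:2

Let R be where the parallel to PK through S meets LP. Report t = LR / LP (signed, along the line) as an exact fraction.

Work in coordinates with N = (0, 0), K = (1, 0), P = (0, 1).
1. A is the centroid of triangle NPK ⇒ A = (1/3, 1/3)
2. S lies on line AN with AS:SN = 1:5 ⇒ S = (5/18, 5/18)
3. L lies on line AN with AL:LN = 3:2 ⇒ L = (2/15, 2/15)
through S parallel to PK: direction (1, -1); meets LP at R = (8/99, 47/99)
R = L + t·(P−L) with t = 13/33

t = 13/33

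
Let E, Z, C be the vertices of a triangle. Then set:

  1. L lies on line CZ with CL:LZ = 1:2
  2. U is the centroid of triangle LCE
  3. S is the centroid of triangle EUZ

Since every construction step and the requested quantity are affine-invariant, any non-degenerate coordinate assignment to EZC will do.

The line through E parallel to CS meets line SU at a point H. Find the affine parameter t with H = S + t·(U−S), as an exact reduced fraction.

t = 5

Choose coordinates E = (0, 0), Z = (1, 0), C = (0, 1).
1. L lies on line CZ with CL:LZ = 1:2 ⇒ L = (1/3, 2/3)
2. U is the centroid of triangle LCE ⇒ U = (1/9, 5/9)
3. S is the centroid of triangle EUZ ⇒ S = (10/27, 5/27)
through E parallel to CS: direction (10/27, -22/27); meets SU at H = (-25/27, 55/27)
H = S + t·(U−S) with t = 5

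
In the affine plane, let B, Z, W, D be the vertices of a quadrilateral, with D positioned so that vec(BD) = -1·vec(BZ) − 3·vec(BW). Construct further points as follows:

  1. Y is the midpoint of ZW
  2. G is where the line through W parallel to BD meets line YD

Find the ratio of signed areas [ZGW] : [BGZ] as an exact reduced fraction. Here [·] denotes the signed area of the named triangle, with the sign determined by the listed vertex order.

Set B = (0, 0), Z = (1, 0), W = (0, 1), D = (-1, -3); any affine frame gives the same invariant.
1. Y is the midpoint of ZW ⇒ Y = (1/2, 1/2)
2. G is where the line through W parallel to BD meets line YD ⇒ G = (-5/2, -13/2)
2·[ZGW] = -10, 2·[BGZ] = 13/2
[ZGW]:[BGZ] = -10:13/2 = -20/13

[ZGW]:[BGZ] = -20/13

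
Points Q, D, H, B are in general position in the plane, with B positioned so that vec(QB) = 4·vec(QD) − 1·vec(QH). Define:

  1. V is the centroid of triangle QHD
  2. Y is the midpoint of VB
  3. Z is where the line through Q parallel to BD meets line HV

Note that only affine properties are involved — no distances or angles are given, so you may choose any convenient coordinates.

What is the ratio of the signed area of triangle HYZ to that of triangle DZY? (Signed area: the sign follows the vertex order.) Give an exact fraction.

Choose coordinates Q = (0, 0), D = (1, 0), H = (0, 1), B = (4, -1).
1. V is the centroid of triangle QHD ⇒ V = (1/3, 1/3)
2. Y is the midpoint of VB ⇒ Y = (13/6, -1/3)
3. Z is where the line through Q parallel to BD meets line HV ⇒ Z = (3/5, -1/5)
2·[HYZ] = -9/5, 2·[DZY] = 11/30
[HYZ]:[DZY] = -9/5:11/30 = -54/11

[HYZ]:[DZY] = -54/11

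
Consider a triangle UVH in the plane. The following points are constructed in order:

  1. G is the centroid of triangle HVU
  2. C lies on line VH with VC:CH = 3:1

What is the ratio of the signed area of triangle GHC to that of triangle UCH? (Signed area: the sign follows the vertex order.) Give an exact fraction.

Choose coordinates U = (0, 0), V = (1, 0), H = (0, 1).
1. G is the centroid of triangle HVU ⇒ G = (1/3, 1/3)
2. C lies on line VH with VC:CH = 3:1 ⇒ C = (1/4, 3/4)
2·[GHC] = -1/12, 2·[UCH] = 1/4
[GHC]:[UCH] = -1/12:1/4 = -1/3

[GHC]:[UCH] = -1/3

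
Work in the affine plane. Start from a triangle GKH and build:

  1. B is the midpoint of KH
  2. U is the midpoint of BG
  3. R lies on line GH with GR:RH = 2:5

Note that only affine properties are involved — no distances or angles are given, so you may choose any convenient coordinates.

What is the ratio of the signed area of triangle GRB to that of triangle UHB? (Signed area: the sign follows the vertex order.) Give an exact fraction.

Work in coordinates with G = (0, 0), K = (1, 0), H = (0, 1).
1. B is the midpoint of KH ⇒ B = (1/2, 1/2)
2. U is the midpoint of BG ⇒ U = (1/4, 1/4)
3. R lies on line GH with GR:RH = 2:5 ⇒ R = (0, 2/7)
2·[GRB] = -1/7, 2·[UHB] = -1/4
[GRB]:[UHB] = -1/7:-1/4 = 4/7

[GRB]:[UHB] = 4/7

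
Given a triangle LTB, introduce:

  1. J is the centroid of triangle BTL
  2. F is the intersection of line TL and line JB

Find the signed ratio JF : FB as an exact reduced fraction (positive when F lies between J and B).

JF:FB = -1/3

Choose coordinates L = (0, 0), T = (1, 0), B = (0, 1).
1. J is the centroid of triangle BTL ⇒ J = (1/3, 1/3)
2. F is the intersection of line TL and line JB ⇒ F = (1/2, 0)
F = J + t·(B−J) with t = -1/2, so JF:FB = t:(1−t) = -1/2:3/2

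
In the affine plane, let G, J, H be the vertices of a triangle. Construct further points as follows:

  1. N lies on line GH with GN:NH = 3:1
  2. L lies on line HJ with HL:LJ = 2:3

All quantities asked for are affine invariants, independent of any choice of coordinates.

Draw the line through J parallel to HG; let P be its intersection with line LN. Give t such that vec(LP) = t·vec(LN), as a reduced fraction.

t = -3/2

Set G = (0, 0), J = (1, 0), H = (0, 1); any affine frame gives the same invariant.
1. N lies on line GH with GN:NH = 3:1 ⇒ N = (0, 3/4)
2. L lies on line HJ with HL:LJ = 2:3 ⇒ L = (2/5, 3/5)
through J parallel to HG: direction (0, -1); meets LN at P = (1, 3/8)
P = L + t·(N−L) with t = -3/2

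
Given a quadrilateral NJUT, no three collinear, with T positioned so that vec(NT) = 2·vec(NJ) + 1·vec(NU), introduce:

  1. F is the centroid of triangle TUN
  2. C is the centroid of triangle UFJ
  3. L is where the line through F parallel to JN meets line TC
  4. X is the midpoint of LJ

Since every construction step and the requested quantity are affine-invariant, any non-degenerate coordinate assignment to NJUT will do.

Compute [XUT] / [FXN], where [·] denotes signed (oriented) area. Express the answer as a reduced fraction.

Choose coordinates N = (0, 0), J = (1, 0), U = (0, 1), T = (2, 1).
1. F is the centroid of triangle TUN ⇒ F = (2/3, 2/3)
2. C is the centroid of triangle UFJ ⇒ C = (5/9, 5/9)
3. L is where the line through F parallel to JN meets line TC ⇒ L = (11/12, 2/3)
4. X is the midpoint of LJ ⇒ X = (23/24, 1/3)
2·[XUT] = -4/3, 2·[FXN] = -5/12
[XUT]:[FXN] = -4/3:-5/12 = 16/5

[XUT]:[FXN] = 16/5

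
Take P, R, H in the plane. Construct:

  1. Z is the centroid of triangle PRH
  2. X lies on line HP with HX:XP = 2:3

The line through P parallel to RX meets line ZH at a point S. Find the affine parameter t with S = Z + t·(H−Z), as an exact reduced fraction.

t = -8/7

Assign P = (0, 0), R = (1, 0), H = (0, 1) — the answer is frame-independent, so this choice is without loss of generality.
1. Z is the centroid of triangle PRH ⇒ Z = (1/3, 1/3)
2. X lies on line HP with HX:XP = 2:3 ⇒ X = (0, 3/5)
through P parallel to RX: direction (-1, 3/5); meets ZH at S = (5/7, -3/7)
S = Z + t·(H−Z) with t = -8/7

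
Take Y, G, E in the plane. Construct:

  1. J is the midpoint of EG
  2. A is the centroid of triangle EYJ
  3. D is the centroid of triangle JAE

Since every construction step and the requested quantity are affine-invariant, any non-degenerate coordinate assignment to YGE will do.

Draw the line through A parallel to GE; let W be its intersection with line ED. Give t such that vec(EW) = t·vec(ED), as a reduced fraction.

Work in coordinates with Y = (0, 0), G = (1, 0), E = (0, 1).
1. J is the midpoint of EG ⇒ J = (1/2, 1/2)
2. A is the centroid of triangle EYJ ⇒ A = (1/6, 1/2)
3. D is the centroid of triangle JAE ⇒ D = (2/9, 2/3)
through A parallel to GE: direction (-1, 1); meets ED at W = (2/3, 0)
W = E + t·(D−E) with t = 3

t = 3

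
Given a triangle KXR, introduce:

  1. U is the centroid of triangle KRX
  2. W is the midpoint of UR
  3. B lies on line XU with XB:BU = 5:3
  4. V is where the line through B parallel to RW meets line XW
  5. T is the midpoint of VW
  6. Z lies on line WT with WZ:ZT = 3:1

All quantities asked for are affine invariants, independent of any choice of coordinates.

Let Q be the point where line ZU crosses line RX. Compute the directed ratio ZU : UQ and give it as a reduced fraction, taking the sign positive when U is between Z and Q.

Work in coordinates with K = (0, 0), X = (1, 0), R = (0, 1).
1. U is the centroid of triangle KRX ⇒ U = (1/3, 1/3)
2. W is the midpoint of UR ⇒ W = (1/6, 2/3)
3. B lies on line XU with XB:BU = 5:3 ⇒ B = (7/12, 5/24)
4. V is where the line through B parallel to RW meets line XW ⇒ V = (23/48, 5/12)
5. T is the midpoint of VW ⇒ T = (31/96, 13/24)
6. Z lies on line WT with WZ:ZT = 3:1 ⇒ Z = (109/384, 55/96)
line ZU meets RX at Q = (18/73, 55/73)
U = Z + t·(Q−Z) with t = -73/55, so ZU:UQ = -73/55:128/55

ZU:UQ = -73/128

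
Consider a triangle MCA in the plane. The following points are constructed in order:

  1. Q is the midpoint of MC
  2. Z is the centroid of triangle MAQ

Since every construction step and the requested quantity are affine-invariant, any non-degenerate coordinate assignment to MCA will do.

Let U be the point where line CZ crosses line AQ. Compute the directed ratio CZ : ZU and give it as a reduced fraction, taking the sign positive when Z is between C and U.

CZ:ZU = -4

Choose coordinates M = (0, 0), C = (1, 0), A = (0, 1).
1. Q is the midpoint of MC ⇒ Q = (1/2, 0)
2. Z is the centroid of triangle MAQ ⇒ Z = (1/6, 1/3)
line CZ meets AQ at U = (3/8, 1/4)
Z = C + t·(U−C) with t = 4/3, so CZ:ZU = 4/3:-1/3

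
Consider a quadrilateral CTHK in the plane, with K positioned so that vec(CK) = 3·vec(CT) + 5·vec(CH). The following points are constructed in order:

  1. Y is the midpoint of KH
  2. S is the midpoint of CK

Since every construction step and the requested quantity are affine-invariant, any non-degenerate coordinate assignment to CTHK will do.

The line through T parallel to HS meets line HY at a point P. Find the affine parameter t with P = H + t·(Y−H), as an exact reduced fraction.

Set C = (0, 0), T = (1, 0), H = (0, 1), K = (3, 5); any affine frame gives the same invariant.
1. Y is the midpoint of KH ⇒ Y = (3/2, 3)
2. S is the midpoint of CK ⇒ S = (3/2, 5/2)
through T parallel to HS: direction (3/2, 3/2); meets HY at P = (-6, -7)
P = H + t·(Y−H) with t = -4

t = -4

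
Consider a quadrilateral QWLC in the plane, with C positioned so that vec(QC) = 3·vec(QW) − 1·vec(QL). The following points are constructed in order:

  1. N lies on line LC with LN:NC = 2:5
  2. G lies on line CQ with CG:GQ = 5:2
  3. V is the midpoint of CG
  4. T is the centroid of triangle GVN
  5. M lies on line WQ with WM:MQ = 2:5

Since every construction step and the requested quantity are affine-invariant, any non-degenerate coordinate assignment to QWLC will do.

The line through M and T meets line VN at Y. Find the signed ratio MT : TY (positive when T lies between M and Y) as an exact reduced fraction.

MT:TY = 7/5

Set Q = (0, 0), W = (1, 0), L = (0, 1), C = (3, -1); any affine frame gives the same invariant.
1. N lies on line LC with LN:NC = 2:5 ⇒ N = (6/7, 3/7)
2. G lies on line CQ with CG:GQ = 5:2 ⇒ G = (6/7, -2/7)
3. V is the midpoint of CG ⇒ V = (27/14, -9/14)
4. T is the centroid of triangle GVN ⇒ T = (17/14, -1/6)
5. M lies on line WQ with WM:MQ = 2:5 ⇒ M = (5/7, 0)
line MT meets VN at Y = (11/7, -2/7)
T = M + t·(Y−M) with t = 7/12, so MT:TY = 7/12:5/12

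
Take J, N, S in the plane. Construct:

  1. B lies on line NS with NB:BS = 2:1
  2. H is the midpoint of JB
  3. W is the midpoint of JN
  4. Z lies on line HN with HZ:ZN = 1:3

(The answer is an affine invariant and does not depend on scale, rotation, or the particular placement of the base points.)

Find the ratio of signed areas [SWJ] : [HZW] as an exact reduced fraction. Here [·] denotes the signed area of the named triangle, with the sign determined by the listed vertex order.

[SWJ]:[HZW] = 12

Work in coordinates with J = (0, 0), N = (1, 0), S = (0, 1).
1. B lies on line NS with NB:BS = 2:1 ⇒ B = (1/3, 2/3)
2. H is the midpoint of JB ⇒ H = (1/6, 1/3)
3. W is the midpoint of JN ⇒ W = (1/2, 0)
4. Z lies on line HN with HZ:ZN = 1:3 ⇒ Z = (3/8, 1/4)
2·[SWJ] = -1/2, 2·[HZW] = -1/24
[SWJ]:[HZW] = -1/2:-1/24 = 12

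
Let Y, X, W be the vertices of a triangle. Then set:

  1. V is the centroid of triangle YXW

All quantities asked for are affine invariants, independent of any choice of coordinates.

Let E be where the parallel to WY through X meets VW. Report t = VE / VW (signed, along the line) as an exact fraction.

Assign Y = (0, 0), X = (1, 0), W = (0, 1) — the answer is frame-independent, so this choice is without loss of generality.
1. V is the centroid of triangle YXW ⇒ V = (1/3, 1/3)
through X parallel to WY: direction (0, -1); meets VW at E = (1, -1)
E = V + t·(W−V) with t = -2

t = -2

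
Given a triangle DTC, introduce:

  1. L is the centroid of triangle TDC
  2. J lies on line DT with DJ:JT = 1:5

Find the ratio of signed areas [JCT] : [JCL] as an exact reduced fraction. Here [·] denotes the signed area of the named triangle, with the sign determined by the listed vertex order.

Choose coordinates D = (0, 0), T = (1, 0), C = (0, 1).
1. L is the centroid of triangle TDC ⇒ L = (1/3, 1/3)
2. J lies on line DT with DJ:JT = 1:5 ⇒ J = (1/6, 0)
2·[JCT] = -5/6, 2·[JCL] = -2/9
[JCT]:[JCL] = -5/6:-2/9 = 15/4

[JCT]:[JCL] = 15/4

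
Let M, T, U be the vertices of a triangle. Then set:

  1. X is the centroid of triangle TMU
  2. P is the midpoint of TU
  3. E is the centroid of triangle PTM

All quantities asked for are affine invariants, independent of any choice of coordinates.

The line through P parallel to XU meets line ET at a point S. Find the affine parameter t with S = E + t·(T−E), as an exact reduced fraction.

Set M = (0, 0), T = (1, 0), U = (0, 1); any affine frame gives the same invariant.
1. X is the centroid of triangle TMU ⇒ X = (1/3, 1/3)
2. P is the midpoint of TU ⇒ P = (1/2, 1/2)
3. E is the centroid of triangle PTM ⇒ E = (1/2, 1/6)
through P parallel to XU: direction (-1/3, 2/3); meets ET at S = (7/10, 1/10)
S = E + t·(T−E) with t = 2/5

t = 2/5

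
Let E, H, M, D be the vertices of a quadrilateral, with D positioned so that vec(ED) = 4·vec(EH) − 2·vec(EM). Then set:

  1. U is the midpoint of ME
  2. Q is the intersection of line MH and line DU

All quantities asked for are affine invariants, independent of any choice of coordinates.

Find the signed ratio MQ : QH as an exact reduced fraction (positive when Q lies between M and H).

Set E = (0, 0), H = (1, 0), M = (0, 1), D = (4, -2); any affine frame gives the same invariant.
1. U is the midpoint of ME ⇒ U = (0, 1/2)
2. Q is the intersection of line MH and line DU ⇒ Q = (4/3, -1/3)
Q = M + t·(H−M) with t = 4/3, so MQ:QH = t:(1−t) = 4/3:-1/3

MQ:QH = -4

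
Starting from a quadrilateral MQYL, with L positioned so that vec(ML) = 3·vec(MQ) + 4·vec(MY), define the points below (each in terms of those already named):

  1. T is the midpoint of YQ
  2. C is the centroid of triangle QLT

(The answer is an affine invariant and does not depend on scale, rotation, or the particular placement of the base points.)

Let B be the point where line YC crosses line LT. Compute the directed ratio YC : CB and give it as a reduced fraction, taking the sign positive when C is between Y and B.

YC:CB = -4

Choose coordinates M = (0, 0), Q = (1, 0), Y = (0, 1), L = (3, 4).
1. T is the midpoint of YQ ⇒ T = (1/2, 1/2)
2. C is the centroid of triangle QLT ⇒ C = (3/2, 3/2)
line YC meets LT at B = (9/8, 11/8)
C = Y + t·(B−Y) with t = 4/3, so YC:CB = 4/3:-1/3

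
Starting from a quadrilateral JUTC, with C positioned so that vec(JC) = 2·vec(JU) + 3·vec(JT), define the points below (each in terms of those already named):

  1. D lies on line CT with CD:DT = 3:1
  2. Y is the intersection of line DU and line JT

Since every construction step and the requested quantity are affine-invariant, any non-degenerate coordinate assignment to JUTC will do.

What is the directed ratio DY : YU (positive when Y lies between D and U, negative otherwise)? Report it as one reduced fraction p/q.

DY:YU = -1/2

Choose coordinates J = (0, 0), U = (1, 0), T = (0, 1), C = (2, 3).
1. D lies on line CT with CD:DT = 3:1 ⇒ D = (1/2, 3/2)
2. Y is the intersection of line DU and line JT ⇒ Y = (0, 3)
Y = D + t·(U−D) with t = -1, so DY:YU = t:(1−t) = -1:2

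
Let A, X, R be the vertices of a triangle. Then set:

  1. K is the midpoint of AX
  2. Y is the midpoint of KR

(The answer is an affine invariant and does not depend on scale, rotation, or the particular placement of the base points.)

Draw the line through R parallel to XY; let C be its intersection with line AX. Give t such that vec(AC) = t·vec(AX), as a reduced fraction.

Choose coordinates A = (0, 0), X = (1, 0), R = (0, 1).
1. K is the midpoint of AX ⇒ K = (1/2, 0)
2. Y is the midpoint of KR ⇒ Y = (1/4, 1/2)
through R parallel to XY: direction (-3/4, 1/2); meets AX at C = (3/2, 0)
C = A + t·(X−A) with t = 3/2

t = 3/2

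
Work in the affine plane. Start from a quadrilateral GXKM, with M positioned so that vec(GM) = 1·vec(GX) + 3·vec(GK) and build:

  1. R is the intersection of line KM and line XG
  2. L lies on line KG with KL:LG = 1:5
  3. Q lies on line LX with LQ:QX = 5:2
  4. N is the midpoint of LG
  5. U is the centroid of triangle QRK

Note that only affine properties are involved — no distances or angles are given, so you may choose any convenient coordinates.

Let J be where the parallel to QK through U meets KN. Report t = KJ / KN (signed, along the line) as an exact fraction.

t = 92/105

Set G = (0, 0), X = (1, 0), K = (0, 1), M = (1, 3); any affine frame gives the same invariant.
1. R is the intersection of line KM and line XG ⇒ R = (-1/2, 0)
2. L lies on line KG with KL:LG = 1:5 ⇒ L = (0, 5/6)
3. Q lies on line LX with LQ:QX = 5:2 ⇒ Q = (5/7, 5/21)
4. N is the midpoint of LG ⇒ N = (0, 5/12)
5. U is the centroid of triangle QRK ⇒ U = (1/14, 26/63)
through U parallel to QK: direction (-5/7, 16/21); meets KN at J = (0, 22/45)
J = K + t·(N−K) with t = 92/105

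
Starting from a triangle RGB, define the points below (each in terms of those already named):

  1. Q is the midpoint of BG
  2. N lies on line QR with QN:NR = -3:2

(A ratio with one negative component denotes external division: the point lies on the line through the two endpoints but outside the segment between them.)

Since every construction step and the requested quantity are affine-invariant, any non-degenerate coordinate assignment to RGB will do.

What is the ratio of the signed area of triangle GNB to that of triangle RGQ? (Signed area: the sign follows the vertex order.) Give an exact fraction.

[GNB]:[RGQ] = -6

Choose coordinates R = (0, 0), G = (1, 0), B = (0, 1).
1. Q is the midpoint of BG ⇒ Q = (1/2, 1/2)
2. N lies on line QR with QN:NR = -3:2 ⇒ N = (-1, -1)
2·[GNB] = -3, 2·[RGQ] = 1/2
[GNB]:[RGQ] = -3:1/2 = -6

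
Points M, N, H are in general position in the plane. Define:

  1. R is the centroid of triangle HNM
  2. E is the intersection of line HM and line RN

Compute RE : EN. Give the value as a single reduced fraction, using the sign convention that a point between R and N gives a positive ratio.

Assign M = (0, 0), N = (1, 0), H = (0, 1) — the answer is frame-independent, so this choice is without loss of generality.
1. R is the centroid of triangle HNM ⇒ R = (1/3, 1/3)
2. E is the intersection of line HM and line RN ⇒ E = (0, 1/2)
E = R + t·(N−R) with t = -1/2, so RE:EN = t:(1−t) = -1/2:3/2

RE:EN = -1/3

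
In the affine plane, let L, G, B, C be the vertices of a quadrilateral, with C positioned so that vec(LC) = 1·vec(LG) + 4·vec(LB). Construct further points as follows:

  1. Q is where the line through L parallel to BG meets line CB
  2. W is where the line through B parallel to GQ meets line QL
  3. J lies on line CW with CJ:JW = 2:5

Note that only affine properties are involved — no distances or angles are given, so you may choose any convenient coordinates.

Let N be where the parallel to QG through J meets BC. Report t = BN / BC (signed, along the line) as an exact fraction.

Assign L = (0, 0), G = (1, 0), B = (0, 1), C = (1, 4) — the answer is frame-independent, so this choice is without loss of generality.
1. Q is where the line through L parallel to BG meets line CB ⇒ Q = (-1/4, 1/4)
2. W is where the line through B parallel to GQ meets line QL ⇒ W = (-5/4, 5/4)
3. J lies on line CW with CJ:JW = 2:5 ⇒ J = (5/14, 45/14)
through J parallel to QG: direction (5/4, -1/4); meets BC at N = (5/7, 22/7)
N = B + t·(C−B) with t = 5/7

t = 5/7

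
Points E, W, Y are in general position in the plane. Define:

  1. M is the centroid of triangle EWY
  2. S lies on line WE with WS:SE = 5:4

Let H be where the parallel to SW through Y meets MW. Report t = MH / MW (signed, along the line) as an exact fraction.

t = -2

Assign E = (0, 0), W = (1, 0), Y = (0, 1) — the answer is frame-independent, so this choice is without loss of generality.
1. M is the centroid of triangle EWY ⇒ M = (1/3, 1/3)
2. S lies on line WE with WS:SE = 5:4 ⇒ S = (4/9, 0)
through Y parallel to SW: direction (5/9, 0); meets MW at H = (-1, 1)
H = M + t·(W−M) with t = -2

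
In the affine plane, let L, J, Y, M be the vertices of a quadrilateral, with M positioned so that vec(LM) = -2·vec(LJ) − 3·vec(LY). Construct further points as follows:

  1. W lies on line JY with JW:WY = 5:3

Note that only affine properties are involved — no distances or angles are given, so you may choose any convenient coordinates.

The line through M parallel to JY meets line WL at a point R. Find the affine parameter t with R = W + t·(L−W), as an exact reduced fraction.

Set L = (0, 0), J = (1, 0), Y = (0, 1), M = (-2, -3); any affine frame gives the same invariant.
1. W lies on line JY with JW:WY = 5:3 ⇒ W = (3/8, 5/8)
through M parallel to JY: direction (-1, 1); meets WL at R = (-15/8, -25/8)
R = W + t·(L−W) with t = 6

t = 6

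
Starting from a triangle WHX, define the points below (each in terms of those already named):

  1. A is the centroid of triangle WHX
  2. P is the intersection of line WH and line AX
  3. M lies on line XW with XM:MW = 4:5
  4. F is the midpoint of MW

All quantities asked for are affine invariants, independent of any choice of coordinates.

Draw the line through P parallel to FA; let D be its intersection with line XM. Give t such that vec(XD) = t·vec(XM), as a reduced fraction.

Work in coordinates with W = (0, 0), H = (1, 0), X = (0, 1).
1. A is the centroid of triangle WHX ⇒ A = (1/3, 1/3)
2. P is the intersection of line WH and line AX ⇒ P = (1/2, 0)
3. M lies on line XW with XM:MW = 4:5 ⇒ M = (0, 5/9)
4. F is the midpoint of MW ⇒ F = (0, 5/18)
through P parallel to FA: direction (1/3, 1/18); meets XM at D = (0, -1/12)
D = X + t·(M−X) with t = 39/16

t = 39/16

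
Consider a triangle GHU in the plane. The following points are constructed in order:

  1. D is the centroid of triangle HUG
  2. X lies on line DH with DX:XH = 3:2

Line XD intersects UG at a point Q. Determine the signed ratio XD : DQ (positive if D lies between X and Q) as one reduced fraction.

XD:DQ = 6/5

Work in coordinates with G = (0, 0), H = (1, 0), U = (0, 1).
1. D is the centroid of triangle HUG ⇒ D = (1/3, 1/3)
2. X lies on line DH with DX:XH = 3:2 ⇒ X = (11/15, 2/15)
line XD meets UG at Q = (0, 1/2)
D = X + t·(Q−X) with t = 6/11, so XD:DQ = 6/11:5/11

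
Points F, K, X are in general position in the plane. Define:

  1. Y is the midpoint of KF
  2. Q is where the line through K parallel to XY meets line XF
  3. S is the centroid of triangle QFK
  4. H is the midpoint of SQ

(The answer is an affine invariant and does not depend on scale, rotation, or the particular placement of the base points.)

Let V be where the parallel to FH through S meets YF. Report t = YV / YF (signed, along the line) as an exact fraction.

t = 1/2

Assign F = (0, 0), K = (1, 0), X = (0, 1) — the answer is frame-independent, so this choice is without loss of generality.
1. Y is the midpoint of KF ⇒ Y = (1/2, 0)
2. Q is where the line through K parallel to XY meets line XF ⇒ Q = (0, 2)
3. S is the centroid of triangle QFK ⇒ S = (1/3, 2/3)
4. H is the midpoint of SQ ⇒ H = (1/6, 4/3)
through S parallel to FH: direction (1/6, 4/3); meets YF at V = (1/4, 0)
V = Y + t·(F−Y) with t = 1/2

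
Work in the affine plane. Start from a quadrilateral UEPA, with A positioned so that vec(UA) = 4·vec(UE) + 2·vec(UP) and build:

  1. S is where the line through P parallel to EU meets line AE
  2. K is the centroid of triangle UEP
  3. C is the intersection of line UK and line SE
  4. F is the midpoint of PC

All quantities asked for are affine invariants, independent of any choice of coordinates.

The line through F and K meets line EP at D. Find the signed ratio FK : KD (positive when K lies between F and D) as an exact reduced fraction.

FK:KD = 13/2

Work in coordinates with U = (0, 0), E = (1, 0), P = (0, 1), A = (4, 2).
1. S is where the line through P parallel to EU meets line AE ⇒ S = (5/2, 1)
2. K is the centroid of triangle UEP ⇒ K = (1/3, 1/3)
3. C is the intersection of line UK and line SE ⇒ C = (-2, -2)
4. F is the midpoint of PC ⇒ F = (-1, -1/2)
line FK meets EP at D = (7/13, 6/13)
K = F + t·(D−F) with t = 13/15, so FK:KD = 13/15:2/15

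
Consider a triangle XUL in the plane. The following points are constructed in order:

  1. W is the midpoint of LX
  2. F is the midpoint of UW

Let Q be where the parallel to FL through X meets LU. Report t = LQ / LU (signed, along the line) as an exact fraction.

Assign X = (0, 0), U = (1, 0), L = (0, 1) — the answer is frame-independent, so this choice is without loss of generality.
1. W is the midpoint of LX ⇒ W = (0, 1/2)
2. F is the midpoint of UW ⇒ F = (1/2, 1/4)
through X parallel to FL: direction (-1/2, 3/4); meets LU at Q = (-2, 3)
Q = L + t·(U−L) with t = -2

t = -2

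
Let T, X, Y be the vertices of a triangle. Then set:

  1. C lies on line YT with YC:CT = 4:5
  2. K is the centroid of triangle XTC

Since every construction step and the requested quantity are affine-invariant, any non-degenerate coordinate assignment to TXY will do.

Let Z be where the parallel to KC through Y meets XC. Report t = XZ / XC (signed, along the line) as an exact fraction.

Work in coordinates with T = (0, 0), X = (1, 0), Y = (0, 1).
1. C lies on line YT with YC:CT = 4:5 ⇒ C = (0, 5/9)
2. K is the centroid of triangle XTC ⇒ K = (1/3, 5/27)
through Y parallel to KC: direction (-1/3, 10/27); meets XC at Z = (4/5, 1/9)
Z = X + t·(C−X) with t = 1/5

t = 1/5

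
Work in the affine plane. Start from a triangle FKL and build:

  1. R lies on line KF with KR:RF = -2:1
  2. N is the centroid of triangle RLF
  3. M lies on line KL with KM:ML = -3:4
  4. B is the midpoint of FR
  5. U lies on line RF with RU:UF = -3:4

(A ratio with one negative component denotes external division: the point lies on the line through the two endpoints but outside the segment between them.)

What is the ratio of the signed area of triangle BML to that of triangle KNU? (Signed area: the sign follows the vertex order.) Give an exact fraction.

[BML]:[KNU] = 18/5

Choose coordinates F = (0, 0), K = (1, 0), L = (0, 1).
1. R lies on line KF with KR:RF = -2:1 ⇒ R = (-1, 0)
2. N is the centroid of triangle RLF ⇒ N = (-1/3, 1/3)
3. M lies on line KL with KM:ML = -3:4 ⇒ M = (4, -3)
4. B is the midpoint of FR ⇒ B = (-1/2, 0)
5. U lies on line RF with RU:UF = -3:4 ⇒ U = (-4, 0)
2·[BML] = 6, 2·[KNU] = 5/3
[BML]:[KNU] = 6:5/3 = 18/5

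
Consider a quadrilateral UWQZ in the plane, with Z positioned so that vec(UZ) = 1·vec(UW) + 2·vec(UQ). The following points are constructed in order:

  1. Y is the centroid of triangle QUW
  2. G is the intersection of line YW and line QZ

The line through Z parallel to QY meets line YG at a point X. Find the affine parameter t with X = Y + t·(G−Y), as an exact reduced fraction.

t = -3

Set U = (0, 0), W = (1, 0), Q = (0, 1), Z = (1, 2); any affine frame gives the same invariant.
1. Y is the centroid of triangle QUW ⇒ Y = (1/3, 1/3)
2. G is the intersection of line YW and line QZ ⇒ G = (-1/3, 2/3)
through Z parallel to QY: direction (1/3, -2/3); meets YG at X = (7/3, -2/3)
X = Y + t·(G−Y) with t = -3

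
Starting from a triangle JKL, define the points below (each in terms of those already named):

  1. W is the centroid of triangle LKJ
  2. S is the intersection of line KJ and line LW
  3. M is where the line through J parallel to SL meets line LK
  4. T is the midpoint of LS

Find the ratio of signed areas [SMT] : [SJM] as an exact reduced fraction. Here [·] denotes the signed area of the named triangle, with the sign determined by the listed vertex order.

[SMT]:[SJM] = 1/4

Work in coordinates with J = (0, 0), K = (1, 0), L = (0, 1).
1. W is the centroid of triangle LKJ ⇒ W = (1/3, 1/3)
2. S is the intersection of line KJ and line LW ⇒ S = (1/2, 0)
3. M is where the line through J parallel to SL meets line LK ⇒ M = (-1, 2)
4. T is the midpoint of LS ⇒ T = (1/4, 1/2)
2·[SMT] = -1/4, 2·[SJM] = -1
[SMT]:[SJM] = -1/4:-1 = 1/4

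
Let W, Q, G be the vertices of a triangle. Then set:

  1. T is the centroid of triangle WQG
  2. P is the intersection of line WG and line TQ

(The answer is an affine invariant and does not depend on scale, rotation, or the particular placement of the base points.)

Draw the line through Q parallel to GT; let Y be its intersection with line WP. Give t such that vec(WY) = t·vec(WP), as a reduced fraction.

Work in coordinates with W = (0, 0), Q = (1, 0), G = (0, 1).
1. T is the centroid of triangle WQG ⇒ T = (1/3, 1/3)
2. P is the intersection of line WG and line TQ ⇒ P = (0, 1/2)
through Q parallel to GT: direction (1/3, -2/3); meets WP at Y = (0, 2)
Y = W + t·(P−W) with t = 4

t = 4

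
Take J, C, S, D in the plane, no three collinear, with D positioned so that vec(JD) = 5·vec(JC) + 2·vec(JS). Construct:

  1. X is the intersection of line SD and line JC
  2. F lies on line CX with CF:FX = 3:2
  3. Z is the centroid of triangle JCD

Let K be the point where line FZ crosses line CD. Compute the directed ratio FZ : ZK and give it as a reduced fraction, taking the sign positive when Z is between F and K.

Assign J = (0, 0), C = (1, 0), S = (0, 1), D = (5, 2) — the answer is frame-independent, so this choice is without loss of generality.
1. X is the intersection of line SD and line JC ⇒ X = (-5, 0)
2. F lies on line CX with CF:FX = 3:2 ⇒ F = (-13/5, 0)
3. Z is the centroid of triangle JCD ⇒ Z = (2, 2/3)
line FZ meets CD at K = (121/49, 36/49)
Z = F + t·(K−F) with t = 49/54, so FZ:ZK = 49/54:5/54

FZ:ZK = 49/5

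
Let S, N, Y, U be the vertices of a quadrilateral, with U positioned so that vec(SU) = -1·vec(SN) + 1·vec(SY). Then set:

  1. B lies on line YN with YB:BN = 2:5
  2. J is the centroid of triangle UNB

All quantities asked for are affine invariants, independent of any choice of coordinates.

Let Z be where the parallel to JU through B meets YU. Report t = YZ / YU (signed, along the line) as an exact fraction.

Work in coordinates with S = (0, 0), N = (1, 0), Y = (0, 1), U = (-1, 1).
1. B lies on line YN with YB:BN = 2:5 ⇒ B = (2/7, 5/7)
2. J is the centroid of triangle UNB ⇒ J = (2/21, 4/7)
through B parallel to JU: direction (-23/21, 3/7); meets YU at Z = (-4/9, 1)
Z = Y + t·(U−Y) with t = 4/9

t = 4/9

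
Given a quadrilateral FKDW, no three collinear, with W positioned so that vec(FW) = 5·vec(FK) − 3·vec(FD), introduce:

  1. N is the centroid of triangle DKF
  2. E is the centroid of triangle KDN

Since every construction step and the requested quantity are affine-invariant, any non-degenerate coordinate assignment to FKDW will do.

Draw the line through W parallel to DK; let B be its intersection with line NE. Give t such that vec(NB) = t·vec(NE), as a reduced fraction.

Work in coordinates with F = (0, 0), K = (1, 0), D = (0, 1), W = (5, -3).
1. N is the centroid of triangle DKF ⇒ N = (1/3, 1/3)
2. E is the centroid of triangle KDN ⇒ E = (4/9, 4/9)
through W parallel to DK: direction (1, -1); meets NE at B = (1, 1)
B = N + t·(E−N) with t = 6

t = 6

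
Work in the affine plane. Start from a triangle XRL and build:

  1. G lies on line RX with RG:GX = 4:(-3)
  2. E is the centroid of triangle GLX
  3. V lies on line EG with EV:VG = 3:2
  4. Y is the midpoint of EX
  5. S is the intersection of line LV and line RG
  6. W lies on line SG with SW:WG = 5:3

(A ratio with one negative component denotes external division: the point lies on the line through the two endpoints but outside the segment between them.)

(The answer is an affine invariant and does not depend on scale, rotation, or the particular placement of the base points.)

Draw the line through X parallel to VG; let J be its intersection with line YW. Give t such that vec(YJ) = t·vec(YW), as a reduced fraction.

Work in coordinates with X = (0, 0), R = (1, 0), L = (0, 1).
1. G lies on line RX with RG:GX = 4:(-3) ⇒ G = (-3, 0)
2. E is the centroid of triangle GLX ⇒ E = (-1, 1/3)
3. V lies on line EG with EV:VG = 3:2 ⇒ V = (-11/5, 2/15)
4. Y is the midpoint of EX ⇒ Y = (-1/2, 1/6)
5. S is the intersection of line LV and line RG ⇒ S = (-33/13, 0)
6. W lies on line SG with SW:WG = 5:3 ⇒ W = (-147/52, 0)
through X parallel to VG: direction (-4/5, -2/15); meets YW at J = (49/23, 49/138)
J = Y + t·(W−Y) with t = -26/23

t = -26/23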